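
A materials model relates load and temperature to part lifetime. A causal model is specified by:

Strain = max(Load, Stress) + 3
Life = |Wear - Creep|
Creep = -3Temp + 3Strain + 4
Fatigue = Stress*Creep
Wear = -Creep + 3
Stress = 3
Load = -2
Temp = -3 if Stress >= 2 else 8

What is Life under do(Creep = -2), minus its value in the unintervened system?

do(Creep=-2) replaces the equation Creep = -3Temp + 3Strain + 4 with the constant Creep = -2.
Wear = -Creep + 3  [with Creep=-2]  = 5
Life = |Wear - Creep|  [with Wear=5, Creep=-2]  = 7
Without intervention: Strain = max(Load, Stress) + 3  [with Load=-2, Stress=3]  = 6; Temp = -3 if Stress >= 2 else 8  [with Stress=3]  = -3; Creep = -3Temp + 3Strain + 4  [with Temp=-3, Strain=6]  = 31; Wear = -Creep + 3  [with Creep=31]  = -28; Life = |Wear - Creep|  [with Wear=-28, Creep=31]  = 59.
Change = 7 − 59 = -52.

-52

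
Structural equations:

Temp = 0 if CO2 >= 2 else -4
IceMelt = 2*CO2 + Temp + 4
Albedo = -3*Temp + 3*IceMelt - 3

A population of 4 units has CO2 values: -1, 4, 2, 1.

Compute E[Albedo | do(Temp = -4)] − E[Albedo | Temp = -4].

9

Every unit gets Temp=-4 under the intervention. Albedo values become 3, 33, 21, 15; E[Albedo|do(Temp=-4)] = 18.
Observing Temp=-4 restricts to units where Temp's equation naturally yields -4: CO2 ∈ {-1, 1}. In that subpopulation Albedo = 3, 15, mean 9.
Difference = 18 − 9 = 9.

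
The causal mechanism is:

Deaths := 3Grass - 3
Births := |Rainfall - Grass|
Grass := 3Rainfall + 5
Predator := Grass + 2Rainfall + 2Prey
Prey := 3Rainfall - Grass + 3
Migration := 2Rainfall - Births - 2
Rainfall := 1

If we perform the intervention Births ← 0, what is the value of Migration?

Under do(Births=0), the mechanism Births := |Rainfall - Grass| is discarded; Births is fixed at 0.
Migration = 2Rainfall - Births - 2  [with Rainfall=1, Births=0]  = 0

0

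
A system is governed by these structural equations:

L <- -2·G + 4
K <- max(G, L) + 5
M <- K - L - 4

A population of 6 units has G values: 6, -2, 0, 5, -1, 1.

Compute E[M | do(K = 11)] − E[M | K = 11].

-2

Every unit gets K=11 under the intervention. M values become 15, -1, 3, 13, 1, 5; E[M|do(K=11)] = 6.
E[M|K=11] averages over only the 2 units with K=11 (G = 6, -1): M = 15, 1, mean 8.
Difference = 6 − 8 = -2.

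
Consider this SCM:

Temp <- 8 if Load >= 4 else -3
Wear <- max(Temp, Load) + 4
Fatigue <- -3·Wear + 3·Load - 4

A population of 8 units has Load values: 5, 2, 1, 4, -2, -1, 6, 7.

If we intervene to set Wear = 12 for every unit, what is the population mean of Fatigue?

Every unit gets Wear=12 under the intervention. Fatigue values become -25, -34, -37, -28, -46, -43, -22, -19; E[Fatigue|do(Wear=12)] = -31.75.

-31.75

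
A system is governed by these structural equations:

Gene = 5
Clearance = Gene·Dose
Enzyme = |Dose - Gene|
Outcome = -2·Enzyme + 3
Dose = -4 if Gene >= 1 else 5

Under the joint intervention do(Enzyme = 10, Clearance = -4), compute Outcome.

-17

Setting Enzyme = 10, Clearance = -4 by intervention discards those variables' equations.
Outcome = -2·Enzyme + 3  [with Enzyme=10]  = -17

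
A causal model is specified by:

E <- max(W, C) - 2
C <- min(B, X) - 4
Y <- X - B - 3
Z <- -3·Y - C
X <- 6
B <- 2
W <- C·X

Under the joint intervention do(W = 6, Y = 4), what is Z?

Setting W = 6, Y = 4 by intervention discards those variables' equations.
C = min(B, X) - 4  [with B=2, X=6]  = -2
Z = -3·Y - C  [with Y=4, C=-2]  = -10

-10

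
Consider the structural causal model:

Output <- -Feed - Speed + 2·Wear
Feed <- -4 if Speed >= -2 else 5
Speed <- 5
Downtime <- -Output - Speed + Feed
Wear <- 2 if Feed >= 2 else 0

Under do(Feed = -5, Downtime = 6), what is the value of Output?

The joint intervention fixes Feed = -5, Downtime = 6, removing each variable's own equation.
Wear = 2 if Feed >= 2 else 0  [with Feed=-5]  = 0
Output = -Feed - Speed + 2·Wear  [with Feed=-5, Speed=5, Wear=0]  = 0

0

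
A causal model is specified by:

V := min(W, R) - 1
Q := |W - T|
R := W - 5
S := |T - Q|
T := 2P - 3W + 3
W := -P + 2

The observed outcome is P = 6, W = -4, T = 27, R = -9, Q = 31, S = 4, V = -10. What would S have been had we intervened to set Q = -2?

The intervention breaks the incoming arrows to Q: Q := |W - T| no longer applies, and Q = -2.
W = -P + 2  [with P=6]  = -4
T = 2P - 3W + 3  [with P=6, W=-4]  = 27
S = |T - Q|  [with T=27, Q=-2]  = 29

29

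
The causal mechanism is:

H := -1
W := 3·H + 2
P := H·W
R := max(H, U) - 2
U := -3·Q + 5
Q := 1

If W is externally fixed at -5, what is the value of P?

5

Intervening sets W = -5 and removes its equation (W := 3·H + 2).
P = H·W  [with H=-1, W=-5]  = 5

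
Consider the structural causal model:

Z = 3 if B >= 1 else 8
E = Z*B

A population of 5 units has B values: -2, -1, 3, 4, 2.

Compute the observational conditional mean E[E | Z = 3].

9

Observing Z=3 restricts to units where Z's equation naturally yields 3: B ∈ {3, 4, 2}. In that subpopulation E = 9, 12, 6, mean 9.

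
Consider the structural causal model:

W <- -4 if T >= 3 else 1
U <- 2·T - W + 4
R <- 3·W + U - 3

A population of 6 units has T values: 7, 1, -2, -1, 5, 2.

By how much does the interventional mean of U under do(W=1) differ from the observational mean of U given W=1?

4

do(W=1) breaks W's dependence on T. With W=1 fixed, U across the units is 17, 5, -1, 1, 13, 7, mean 7.
E[U|W=1] averages over only the 4 units with W=1 (T = 1, -2, -1, 2): U = 5, -1, 1, 7, mean 3.
Difference = 7 − 3 = 4.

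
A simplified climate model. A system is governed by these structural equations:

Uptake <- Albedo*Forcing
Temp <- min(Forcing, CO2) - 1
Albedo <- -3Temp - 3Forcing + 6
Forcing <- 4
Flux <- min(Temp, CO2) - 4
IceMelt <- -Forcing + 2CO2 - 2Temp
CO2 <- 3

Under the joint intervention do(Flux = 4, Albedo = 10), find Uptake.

Setting Flux = 4, Albedo = 10 by intervention discards those variables' equations.
Uptake = Albedo*Forcing  [with Albedo=10, Forcing=4]  = 40

40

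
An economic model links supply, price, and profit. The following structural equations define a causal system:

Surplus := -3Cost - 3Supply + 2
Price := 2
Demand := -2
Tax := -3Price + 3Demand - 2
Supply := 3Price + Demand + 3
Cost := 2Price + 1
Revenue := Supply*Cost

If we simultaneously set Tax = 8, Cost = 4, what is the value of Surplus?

-31

Under do(Tax = 8, Cost = 4), each intervened variable's structural equation is replaced by its fixed value.
Supply = 3Price + Demand + 3  [with Price=2, Demand=-2]  = 7
Surplus = -3Cost - 3Supply + 2  [with Cost=4, Supply=7]  = -31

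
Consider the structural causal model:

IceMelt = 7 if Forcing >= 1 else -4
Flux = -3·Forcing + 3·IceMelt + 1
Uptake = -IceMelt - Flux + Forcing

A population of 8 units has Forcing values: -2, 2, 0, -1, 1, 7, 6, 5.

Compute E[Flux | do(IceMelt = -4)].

The intervention sets IceMelt=-4 in all 8 units regardless of Forcing. Recomputing Flux per unit gives -5, -17, -11, -8, -14, -32, -29, -26; average -17.75.

-17.75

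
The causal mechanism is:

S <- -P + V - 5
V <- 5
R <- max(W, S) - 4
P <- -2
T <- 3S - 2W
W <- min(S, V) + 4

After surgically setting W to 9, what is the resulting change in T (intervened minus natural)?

Intervening sets W = 9 and removes its equation (W <- min(S, V) + 4).
S = -P + V - 5  [with P=-2, V=5]  = 2
T = 3S - 2W  [with S=2, W=9]  = -12
Without intervention: S = -P + V - 5  [with P=-2, V=5]  = 2; W = min(S, V) + 4  [with S=2, V=5]  = 6; T = 3S - 2W  [with S=2, W=6]  = -6.
Change = -12 − (-6) = -6.

-6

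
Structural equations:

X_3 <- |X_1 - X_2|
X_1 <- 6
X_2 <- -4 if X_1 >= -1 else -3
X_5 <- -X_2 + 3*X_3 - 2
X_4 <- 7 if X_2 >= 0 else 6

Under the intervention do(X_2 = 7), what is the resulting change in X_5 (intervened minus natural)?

-38

do(X_2=7) replaces the equation X_2 <- -4 if X_1 >= -1 else -3 with the constant X_2 = 7.
X_3 = |X_1 - X_2|  [with X_1=6, X_2=7]  = 1
X_5 = -X_2 + 3*X_3 - 2  [with X_2=7, X_3=1]  = -6
Without intervention: X_2 = -4 if X_1 >= -1 else -3  [with X_1=6]  = -4; X_3 = |X_1 - X_2|  [with X_1=6, X_2=-4]  = 10; X_5 = -X_2 + 3*X_3 - 2  [with X_2=-4, X_3=10]  = 32.
Change = -6 − 32 = -38.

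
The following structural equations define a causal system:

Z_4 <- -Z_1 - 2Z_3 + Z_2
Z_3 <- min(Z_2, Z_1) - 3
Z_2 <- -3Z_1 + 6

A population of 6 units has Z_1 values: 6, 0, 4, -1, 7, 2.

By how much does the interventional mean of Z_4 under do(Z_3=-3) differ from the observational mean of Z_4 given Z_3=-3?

-8

Under do(Z_3=-3), Z_3's equation is replaced by Z_3=-3 for every unit. Per-unit Z_4: -12, 12, -4, 16, -16, 4. Mean = 0.
E[Z_4|Z_3=-3] averages over only the 2 units with Z_3=-3 (Z_1 = 0, 2): Z_4 = 12, 4, mean 8.
Difference = 0 − 8 = -8.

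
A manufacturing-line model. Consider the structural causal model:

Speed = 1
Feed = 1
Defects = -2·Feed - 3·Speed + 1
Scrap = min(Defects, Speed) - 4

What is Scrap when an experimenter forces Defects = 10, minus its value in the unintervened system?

The intervention breaks the incoming arrows to Defects: Defects = -2·Feed - 3·Speed + 1 no longer applies, and Defects = 10.
Scrap = min(Defects, Speed) - 4  [with Defects=10, Speed=1]  = -3
Without intervention: Defects = -2·Feed - 3·Speed + 1  [with Feed=1, Speed=1]  = -4; Scrap = min(Defects, Speed) - 4  [with Defects=-4, Speed=1]  = -8.
Change = -3 − (-8) = 5.

5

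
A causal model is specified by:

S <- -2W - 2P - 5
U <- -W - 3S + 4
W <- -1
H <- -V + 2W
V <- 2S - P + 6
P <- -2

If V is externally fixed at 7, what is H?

Intervening sets V = 7 and removes its equation (V <- 2S - P + 6).
H = -V + 2W  [with V=7, W=-1]  = -9

-9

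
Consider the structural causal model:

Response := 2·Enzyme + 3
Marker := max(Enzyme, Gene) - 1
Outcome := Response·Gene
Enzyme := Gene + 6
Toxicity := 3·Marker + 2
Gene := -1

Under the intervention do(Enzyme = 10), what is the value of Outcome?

Under do(Enzyme=10), the mechanism Enzyme := Gene + 6 is discarded; Enzyme is fixed at 10.
Response = 2·Enzyme + 3  [with Enzyme=10]  = 23
Outcome = Response·Gene  [with Response=23, Gene=-1]  = -23

-23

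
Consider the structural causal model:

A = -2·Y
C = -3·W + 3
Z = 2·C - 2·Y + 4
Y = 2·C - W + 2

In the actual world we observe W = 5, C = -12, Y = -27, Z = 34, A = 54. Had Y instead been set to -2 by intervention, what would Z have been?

-16

The intervention breaks the incoming arrows to Y: Y = 2·C - W + 2 no longer applies, and Y = -2.
C = -3·W + 3  [with W=5]  = -12
Z = 2·C - 2·Y + 4  [with C=-12, Y=-2]  = -16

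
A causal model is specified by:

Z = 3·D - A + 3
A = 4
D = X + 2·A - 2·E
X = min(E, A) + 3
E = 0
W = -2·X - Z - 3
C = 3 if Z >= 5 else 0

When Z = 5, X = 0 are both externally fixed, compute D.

8

Under do(Z = 5, X = 0), each intervened variable's structural equation is replaced by its fixed value.
D = X + 2·A - 2·E  [with X=0, A=4, E=0]  = 8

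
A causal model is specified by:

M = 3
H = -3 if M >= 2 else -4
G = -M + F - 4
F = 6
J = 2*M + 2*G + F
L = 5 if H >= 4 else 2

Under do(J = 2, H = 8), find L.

The joint intervention fixes J = 2, H = 8, removing each variable's own equation.
L = 5 if H >= 4 else 2  [with H=8]  = 5

5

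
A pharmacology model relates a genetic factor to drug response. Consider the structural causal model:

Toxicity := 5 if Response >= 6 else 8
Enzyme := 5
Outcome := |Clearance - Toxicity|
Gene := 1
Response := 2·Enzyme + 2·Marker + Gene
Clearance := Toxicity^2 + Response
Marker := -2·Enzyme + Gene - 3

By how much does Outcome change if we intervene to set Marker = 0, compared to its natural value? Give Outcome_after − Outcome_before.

The intervention breaks the incoming arrows to Marker: Marker := -2·Enzyme + Gene - 3 no longer applies, and Marker = 0.
Response = 2·Enzyme + 2·Marker + Gene  [with Enzyme=5, Marker=0, Gene=1]  = 11
Toxicity = 5 if Response >= 6 else 8  [with Response=11]  = 5
Clearance = Toxicity^2 + Response  [with Toxicity=5, Response=11]  = 36
Outcome = |Clearance - Toxicity|  [with Clearance=36, Toxicity=5]  = 31
Without intervention: Marker = -2·Enzyme + Gene - 3  [with Enzyme=5, Gene=1]  = -12; Response = 2·Enzyme + 2·Marker + Gene  [with Enzyme=5, Marker=-12, Gene=1]  = -13; Toxicity = 5 if Response >= 6 else 8  [with Response=-13]  = 8; Clearance = Toxicity^2 + Response  [with Toxicity=8, Response=-13]  = 51; Outcome = |Clearance - Toxicity|  [with Clearance=51, Toxicity=8]  = 43.
Change = 31 − 43 = -12.

-12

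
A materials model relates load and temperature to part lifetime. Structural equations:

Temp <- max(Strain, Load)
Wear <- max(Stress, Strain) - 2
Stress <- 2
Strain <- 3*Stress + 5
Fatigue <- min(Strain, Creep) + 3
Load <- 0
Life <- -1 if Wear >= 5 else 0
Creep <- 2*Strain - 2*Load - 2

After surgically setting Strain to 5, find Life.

The intervention breaks the incoming arrows to Strain: Strain <- 3*Stress + 5 no longer applies, and Strain = 5.
Wear = max(Stress, Strain) - 2  [with Stress=2, Strain=5]  = 3
Life = -1 if Wear >= 5 else 0  [with Wear=3]  = 0

0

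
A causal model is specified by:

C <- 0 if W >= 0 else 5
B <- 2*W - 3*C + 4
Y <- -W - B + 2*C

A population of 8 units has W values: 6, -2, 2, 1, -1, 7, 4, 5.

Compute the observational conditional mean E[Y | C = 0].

-16.5

Observing C=0 restricts to units where C's equation naturally yields 0: W ∈ {6, 2, 1, 7, 4, 5}. In that subpopulation Y = -22, -10, -7, -25, -16, -19, mean -16.5.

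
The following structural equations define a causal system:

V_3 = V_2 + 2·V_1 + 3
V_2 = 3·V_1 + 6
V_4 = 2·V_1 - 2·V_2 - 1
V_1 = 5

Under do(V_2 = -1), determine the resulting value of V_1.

Under do(V_2=-1), the mechanism V_2 = 3·V_1 + 6 is discarded; V_2 is fixed at -1.
V_1 is not downstream of the intervention, so its value is determined by the original equations.

5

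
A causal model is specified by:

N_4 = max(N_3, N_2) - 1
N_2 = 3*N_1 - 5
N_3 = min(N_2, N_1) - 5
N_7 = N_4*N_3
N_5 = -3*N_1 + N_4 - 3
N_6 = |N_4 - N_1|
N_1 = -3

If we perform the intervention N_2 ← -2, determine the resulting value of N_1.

Under do(N_2=-2), the mechanism N_2 = 3*N_1 - 5 is discarded; N_2 is fixed at -2.
N_1 is not downstream of the intervention, so its value is determined by the original equations.

-3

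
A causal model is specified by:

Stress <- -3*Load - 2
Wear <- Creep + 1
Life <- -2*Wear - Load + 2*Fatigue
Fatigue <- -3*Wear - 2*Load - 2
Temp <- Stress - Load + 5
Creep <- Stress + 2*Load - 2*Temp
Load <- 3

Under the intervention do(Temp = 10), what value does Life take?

The intervention breaks the incoming arrows to Temp: Temp <- Stress - Load + 5 no longer applies, and Temp = 10.
Stress = -3*Load - 2  [with Load=3]  = -11
Creep = Stress + 2*Load - 2*Temp  [with Stress=-11, Load=3, Temp=10]  = -25
Wear = Creep + 1  [with Creep=-25]  = -24
Fatigue = -3*Wear - 2*Load - 2  [with Wear=-24, Load=3]  = 64
Life = -2*Wear - Load + 2*Fatigue  [with Wear=-24, Load=3, Fatigue=64]  = 173

173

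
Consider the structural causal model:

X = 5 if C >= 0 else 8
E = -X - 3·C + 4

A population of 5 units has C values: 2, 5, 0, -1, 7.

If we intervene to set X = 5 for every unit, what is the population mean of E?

The intervention sets X=5 in all 5 units regardless of C. Recomputing E per unit gives -7, -16, -1, 2, -22; average -8.8.

-8.8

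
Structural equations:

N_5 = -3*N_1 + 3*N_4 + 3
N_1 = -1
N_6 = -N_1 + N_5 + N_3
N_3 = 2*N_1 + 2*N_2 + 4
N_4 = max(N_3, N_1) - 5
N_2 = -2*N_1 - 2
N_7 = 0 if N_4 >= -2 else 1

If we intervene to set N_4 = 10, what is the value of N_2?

The intervention breaks the incoming arrows to N_4: N_4 = max(N_3, N_1) - 5 no longer applies, and N_4 = 10.
Since N_2 is not a descendant of the intervened variable, it is unaffected.
N_2 = -2*N_1 - 2  [with N_1=-1]  = 0

0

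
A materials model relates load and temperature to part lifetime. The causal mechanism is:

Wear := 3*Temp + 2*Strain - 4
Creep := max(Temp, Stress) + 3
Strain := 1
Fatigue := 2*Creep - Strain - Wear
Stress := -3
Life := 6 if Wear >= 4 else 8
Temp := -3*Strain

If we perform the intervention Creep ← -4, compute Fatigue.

Under do(Creep=-4), the mechanism Creep := max(Temp, Stress) + 3 is discarded; Creep is fixed at -4.
Temp = -3*Strain  [with Strain=1]  = -3
Wear = 3*Temp + 2*Strain - 4  [with Temp=-3, Strain=1]  = -11
Fatigue = 2*Creep - Strain - Wear  [with Creep=-4, Strain=1, Wear=-11]  = 2

2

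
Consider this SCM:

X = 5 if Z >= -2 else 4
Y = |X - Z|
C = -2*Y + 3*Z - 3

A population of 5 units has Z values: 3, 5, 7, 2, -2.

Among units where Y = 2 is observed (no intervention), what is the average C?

8

Conditioning on Y=2 selects the 2 unit(s) with Z ∈ {3, 7}. Their C values: 2, 14. Mean = 8.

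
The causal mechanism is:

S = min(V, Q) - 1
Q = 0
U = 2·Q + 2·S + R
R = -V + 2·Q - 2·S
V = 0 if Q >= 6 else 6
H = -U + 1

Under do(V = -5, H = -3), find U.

Setting V = -5, H = -3 by intervention discards those variables' equations.
S = min(V, Q) - 1  [with V=-5, Q=0]  = -6
R = -V + 2·Q - 2·S  [with V=-5, Q=0, S=-6]  = 17
U = 2·Q + 2·S + R  [with Q=0, S=-6, R=17]  = 5

5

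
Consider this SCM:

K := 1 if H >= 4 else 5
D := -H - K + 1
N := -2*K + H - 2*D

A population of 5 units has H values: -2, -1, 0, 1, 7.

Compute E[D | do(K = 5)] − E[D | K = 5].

-1.5

The intervention sets K=5 in all 5 units regardless of H. Recomputing D per unit gives -2, -3, -4, -5, -11; average -5.
Conditioning on K=5 selects the 4 unit(s) with H ∈ {-2, -1, 0, 1}. Their D values: -2, -3, -4, -5. Mean = -3.5.
Difference = -5 − (-3.5) = -1.5.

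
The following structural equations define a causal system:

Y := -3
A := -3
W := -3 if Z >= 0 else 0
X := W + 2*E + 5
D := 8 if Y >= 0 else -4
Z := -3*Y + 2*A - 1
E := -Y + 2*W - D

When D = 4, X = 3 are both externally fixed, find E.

-7

The joint intervention fixes D = 4, X = 3, removing each variable's own equation.
Z = -3*Y + 2*A - 1  [with Y=-3, A=-3]  = 2
W = -3 if Z >= 0 else 0  [with Z=2]  = -3
E = -Y + 2*W - D  [with Y=-3, W=-3, D=4]  = -7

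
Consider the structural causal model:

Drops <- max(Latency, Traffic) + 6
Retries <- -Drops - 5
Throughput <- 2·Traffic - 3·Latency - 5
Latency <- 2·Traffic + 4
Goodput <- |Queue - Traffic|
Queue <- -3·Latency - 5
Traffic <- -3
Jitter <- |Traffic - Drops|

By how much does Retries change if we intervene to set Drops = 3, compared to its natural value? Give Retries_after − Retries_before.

1

Intervening sets Drops = 3 and removes its equation (Drops <- max(Latency, Traffic) + 6).
Retries = -Drops - 5  [with Drops=3]  = -8
Without intervention: Latency = 2·Traffic + 4  [with Traffic=-3]  = -2; Drops = max(Latency, Traffic) + 6  [with Latency=-2, Traffic=-3]  = 4; Retries = -Drops - 5  [with Drops=4]  = -9.
Change = -8 − (-9) = 1.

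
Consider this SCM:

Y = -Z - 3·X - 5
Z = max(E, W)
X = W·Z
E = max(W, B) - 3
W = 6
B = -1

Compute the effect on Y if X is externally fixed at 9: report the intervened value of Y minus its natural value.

81

The intervention breaks the incoming arrows to X: X = W·Z no longer applies, and X = 9.
E = max(W, B) - 3  [with W=6, B=-1]  = 3
Z = max(E, W)  [with E=3, W=6]  = 6
Y = -Z - 3·X - 5  [with Z=6, X=9]  = -38
Without intervention: E = max(W, B) - 3  [with W=6, B=-1]  = 3; Z = max(E, W)  [with E=3, W=6]  = 6; X = W·Z  [with W=6, Z=6]  = 36; Y = -Z - 3·X - 5  [with Z=6, X=36]  = -119.
Change = -38 − (-119) = 81.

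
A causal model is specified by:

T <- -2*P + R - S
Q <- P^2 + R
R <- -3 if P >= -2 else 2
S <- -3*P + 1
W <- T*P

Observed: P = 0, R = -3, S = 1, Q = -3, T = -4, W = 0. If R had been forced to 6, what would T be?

5

do(R=6) replaces the equation R <- -3 if P >= -2 else 2 with the constant R = 6.
S = -3*P + 1  [with P=0]  = 1
T = -2*P + R - S  [with P=0, R=6, S=1]  = 5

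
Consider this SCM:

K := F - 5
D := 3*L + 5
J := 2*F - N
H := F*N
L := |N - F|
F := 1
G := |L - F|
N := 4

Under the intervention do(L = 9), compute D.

32

The intervention breaks the incoming arrows to L: L := |N - F| no longer applies, and L = 9.
D = 3*L + 5  [with L=9]  = 32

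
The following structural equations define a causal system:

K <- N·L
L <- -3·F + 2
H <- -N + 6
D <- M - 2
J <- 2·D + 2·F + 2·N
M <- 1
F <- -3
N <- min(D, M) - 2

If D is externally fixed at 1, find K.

-11

The intervention breaks the incoming arrows to D: D <- M - 2 no longer applies, and D = 1.
N = min(D, M) - 2  [with D=1, M=1]  = -1
L = -3·F + 2  [with F=-3]  = 11
K = N·L  [with N=-1, L=11]  = -11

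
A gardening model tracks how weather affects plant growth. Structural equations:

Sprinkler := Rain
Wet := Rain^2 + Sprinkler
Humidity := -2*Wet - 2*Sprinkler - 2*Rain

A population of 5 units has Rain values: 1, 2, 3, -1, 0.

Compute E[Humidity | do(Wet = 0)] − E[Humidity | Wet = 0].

Every unit gets Wet=0 under the intervention. Humidity values become -4, -8, -12, 4, 0; E[Humidity|do(Wet=0)] = -4.
Observing Wet=0 restricts to units where Wet's equation naturally yields 0: Rain ∈ {-1, 0}. In that subpopulation Humidity = 4, 0, mean 2.
Difference = -4 − 2 = -6.

-6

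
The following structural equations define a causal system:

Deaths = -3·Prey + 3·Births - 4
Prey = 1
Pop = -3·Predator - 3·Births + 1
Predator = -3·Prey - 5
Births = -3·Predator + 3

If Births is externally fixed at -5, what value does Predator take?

-8

Under do(Births=-5), the mechanism Births = -3·Predator + 3 is discarded; Births is fixed at -5.
Since Predator is not a descendant of the intervened variable, it is unaffected.
Predator = -3·Prey - 5  [with Prey=1]  = -8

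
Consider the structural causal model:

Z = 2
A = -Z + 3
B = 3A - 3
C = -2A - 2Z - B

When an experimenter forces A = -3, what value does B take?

The intervention breaks the incoming arrows to A: A = -Z + 3 no longer applies, and A = -3.
B = 3A - 3  [with A=-3]  = -12

-12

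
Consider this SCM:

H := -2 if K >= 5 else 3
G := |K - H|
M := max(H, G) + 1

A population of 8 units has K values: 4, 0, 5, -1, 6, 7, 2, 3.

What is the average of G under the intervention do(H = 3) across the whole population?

2.25

Under do(H=3), H's equation is replaced by H=3 for every unit. Per-unit G: 1, 3, 2, 4, 3, 4, 1, 0. Mean = 2.25.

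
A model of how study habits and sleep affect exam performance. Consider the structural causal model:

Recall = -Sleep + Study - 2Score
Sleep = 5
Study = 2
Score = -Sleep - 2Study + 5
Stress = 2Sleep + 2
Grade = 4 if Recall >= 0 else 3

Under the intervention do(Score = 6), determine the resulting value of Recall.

-15

Intervening sets Score = 6 and removes its equation (Score = -Sleep - 2Study + 5).
Recall = -Sleep + Study - 2Score  [with Sleep=5, Study=2, Score=6]  = -15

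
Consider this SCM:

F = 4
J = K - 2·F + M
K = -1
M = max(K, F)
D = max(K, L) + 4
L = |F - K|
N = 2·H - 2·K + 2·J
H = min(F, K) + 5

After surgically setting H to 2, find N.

-4

Intervening sets H = 2 and removes its equation (H = min(F, K) + 5).
M = max(K, F)  [with K=-1, F=4]  = 4
J = K - 2·F + M  [with K=-1, F=4, M=4]  = -5
N = 2·H - 2·K + 2·J  [with H=2, K=-1, J=-5]  = -4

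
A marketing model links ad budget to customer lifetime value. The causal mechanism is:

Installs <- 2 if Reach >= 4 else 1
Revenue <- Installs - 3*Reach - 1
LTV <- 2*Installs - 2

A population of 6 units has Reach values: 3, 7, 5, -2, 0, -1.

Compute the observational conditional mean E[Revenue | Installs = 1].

Conditioning on Installs=1 selects the 4 unit(s) with Reach ∈ {3, -2, 0, -1}. Their Revenue values: -9, 6, 0, 3. Mean = 0.

0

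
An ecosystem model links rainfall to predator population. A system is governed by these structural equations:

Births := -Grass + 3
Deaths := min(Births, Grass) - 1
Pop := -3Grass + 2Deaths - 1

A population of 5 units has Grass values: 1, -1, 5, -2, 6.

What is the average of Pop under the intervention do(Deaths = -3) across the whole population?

Every unit gets Deaths=-3 under the intervention. Pop values become -10, -4, -22, -1, -25; E[Pop|do(Deaths=-3)] = -12.4.

-12.4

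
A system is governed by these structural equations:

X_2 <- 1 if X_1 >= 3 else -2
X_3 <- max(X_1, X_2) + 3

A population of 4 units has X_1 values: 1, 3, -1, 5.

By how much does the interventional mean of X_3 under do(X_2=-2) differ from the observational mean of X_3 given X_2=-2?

2

Under do(X_2=-2), X_2's equation is replaced by X_2=-2 for every unit. Per-unit X_3: 4, 6, 2, 8. Mean = 5.
Observing X_2=-2 restricts to units where X_2's equation naturally yields -2: X_1 ∈ {1, -1}. In that subpopulation X_3 = 4, 2, mean 3.
Difference = 5 − 3 = 2.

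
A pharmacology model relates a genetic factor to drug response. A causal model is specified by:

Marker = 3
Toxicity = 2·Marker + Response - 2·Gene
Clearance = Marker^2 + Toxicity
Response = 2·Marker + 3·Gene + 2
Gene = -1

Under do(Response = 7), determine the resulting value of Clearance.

do(Response=7) replaces the equation Response = 2·Marker + 3·Gene + 2 with the constant Response = 7.
Toxicity = 2·Marker + Response - 2·Gene  [with Marker=3, Response=7, Gene=-1]  = 15
Clearance = Marker^2 + Toxicity  [with Marker=3, Toxicity=15]  = 24

24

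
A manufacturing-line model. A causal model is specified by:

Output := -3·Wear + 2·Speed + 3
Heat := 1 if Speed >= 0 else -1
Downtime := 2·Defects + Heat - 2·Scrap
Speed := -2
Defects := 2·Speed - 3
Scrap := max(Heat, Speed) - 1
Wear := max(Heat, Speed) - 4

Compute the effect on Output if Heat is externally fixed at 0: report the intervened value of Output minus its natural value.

-3

Under do(Heat=0), the mechanism Heat := 1 if Speed >= 0 else -1 is discarded; Heat is fixed at 0.
Wear = max(Heat, Speed) - 4  [with Heat=0, Speed=-2]  = -4
Output = -3·Wear + 2·Speed + 3  [with Wear=-4, Speed=-2]  = 11
Without intervention: Heat = 1 if Speed >= 0 else -1  [with Speed=-2]  = -1; Wear = max(Heat, Speed) - 4  [with Heat=-1, Speed=-2]  = -5; Output = -3·Wear + 2·Speed + 3  [with Wear=-5, Speed=-2]  = 14.
Change = 11 − 14 = -3.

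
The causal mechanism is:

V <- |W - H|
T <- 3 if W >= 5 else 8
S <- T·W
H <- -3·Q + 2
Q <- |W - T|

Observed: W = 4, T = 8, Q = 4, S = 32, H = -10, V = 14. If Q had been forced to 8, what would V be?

26

The intervention breaks the incoming arrows to Q: Q <- |W - T| no longer applies, and Q = 8.
H = -3·Q + 2  [with Q=8]  = -22
V = |W - H|  [with W=4, H=-22]  = 26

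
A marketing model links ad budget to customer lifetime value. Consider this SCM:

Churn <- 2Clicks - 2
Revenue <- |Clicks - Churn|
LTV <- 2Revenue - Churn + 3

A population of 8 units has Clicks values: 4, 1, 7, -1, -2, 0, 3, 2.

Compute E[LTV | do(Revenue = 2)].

do(Revenue=2) breaks Revenue's dependence on Clicks. With Revenue=2 fixed, LTV across the units is 1, 7, -5, 11, 13, 9, 3, 5, mean 5.5.

5.5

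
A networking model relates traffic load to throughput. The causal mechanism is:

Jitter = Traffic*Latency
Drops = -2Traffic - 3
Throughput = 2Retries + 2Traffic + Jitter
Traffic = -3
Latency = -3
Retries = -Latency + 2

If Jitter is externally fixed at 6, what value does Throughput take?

10

The intervention breaks the incoming arrows to Jitter: Jitter = Traffic*Latency no longer applies, and Jitter = 6.
Retries = -Latency + 2  [with Latency=-3]  = 5
Throughput = 2Retries + 2Traffic + Jitter  [with Retries=5, Traffic=-3, Jitter=6]  = 10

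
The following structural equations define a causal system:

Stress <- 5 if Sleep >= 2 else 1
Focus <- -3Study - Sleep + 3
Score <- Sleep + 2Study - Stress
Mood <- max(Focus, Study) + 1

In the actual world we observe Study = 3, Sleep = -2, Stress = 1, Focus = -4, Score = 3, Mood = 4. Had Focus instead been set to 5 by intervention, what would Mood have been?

6

Under do(Focus=5), the mechanism Focus <- -3Study - Sleep + 3 is discarded; Focus is fixed at 5.
Mood = max(Focus, Study) + 1  [with Focus=5, Study=3]  = 6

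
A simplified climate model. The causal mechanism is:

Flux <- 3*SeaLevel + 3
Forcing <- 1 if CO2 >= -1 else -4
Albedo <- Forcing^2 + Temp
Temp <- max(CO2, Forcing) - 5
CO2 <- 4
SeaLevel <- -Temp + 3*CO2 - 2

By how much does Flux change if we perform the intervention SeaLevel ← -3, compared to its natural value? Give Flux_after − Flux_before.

The intervention breaks the incoming arrows to SeaLevel: SeaLevel <- -Temp + 3*CO2 - 2 no longer applies, and SeaLevel = -3.
Flux = 3*SeaLevel + 3  [with SeaLevel=-3]  = -6
Without intervention: Forcing = 1 if CO2 >= -1 else -4  [with CO2=4]  = 1; Temp = max(CO2, Forcing) - 5  [with CO2=4, Forcing=1]  = -1; SeaLevel = -Temp + 3*CO2 - 2  [with Temp=-1, CO2=4]  = 11; Flux = 3*SeaLevel + 3  [with SeaLevel=11]  = 36.
Change = -6 − 36 = -42.

-42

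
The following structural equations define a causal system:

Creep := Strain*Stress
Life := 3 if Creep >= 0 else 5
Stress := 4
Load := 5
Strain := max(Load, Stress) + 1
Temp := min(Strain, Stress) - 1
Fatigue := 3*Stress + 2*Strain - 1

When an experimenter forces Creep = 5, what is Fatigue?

The intervention breaks the incoming arrows to Creep: Creep := Strain*Stress no longer applies, and Creep = 5.
Since Fatigue is not a descendant of the intervened variable, it is unaffected.
Strain = max(Load, Stress) + 1  [with Load=5, Stress=4]  = 6
Fatigue = 3*Stress + 2*Strain - 1  [with Stress=4, Strain=6]  = 23

23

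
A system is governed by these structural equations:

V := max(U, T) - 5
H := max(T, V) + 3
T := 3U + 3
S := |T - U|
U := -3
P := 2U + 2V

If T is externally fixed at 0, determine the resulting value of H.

do(T=0) replaces the equation T := 3U + 3 with the constant T = 0.
V = max(U, T) - 5  [with U=-3, T=0]  = -5
H = max(T, V) + 3  [with T=0, V=-5]  = 3

3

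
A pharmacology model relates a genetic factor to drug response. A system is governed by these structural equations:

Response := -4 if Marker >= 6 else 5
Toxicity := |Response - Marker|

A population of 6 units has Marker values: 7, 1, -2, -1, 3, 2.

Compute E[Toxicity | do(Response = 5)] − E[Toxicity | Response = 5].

do(Response=5) breaks Response's dependence on Marker. With Response=5 fixed, Toxicity across the units is 2, 4, 7, 6, 2, 3, mean 4.
E[Toxicity|Response=5] averages over only the 5 units with Response=5 (Marker = 1, -2, -1, 3, 2): Toxicity = 4, 7, 6, 2, 3, mean 4.4.
Difference = 4 − 4.4 = -0.4.

-0.4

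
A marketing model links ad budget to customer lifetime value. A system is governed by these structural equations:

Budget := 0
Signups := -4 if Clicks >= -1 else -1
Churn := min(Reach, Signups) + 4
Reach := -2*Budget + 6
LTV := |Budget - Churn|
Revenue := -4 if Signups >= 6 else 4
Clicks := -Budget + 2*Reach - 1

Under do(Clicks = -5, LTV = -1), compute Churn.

Setting Clicks = -5, LTV = -1 by intervention discards those variables' equations.
Reach = -2*Budget + 6  [with Budget=0]  = 6
Signups = -4 if Clicks >= -1 else -1  [with Clicks=-5]  = -1
Churn = min(Reach, Signups) + 4  [with Reach=6, Signups=-1]  = 3

3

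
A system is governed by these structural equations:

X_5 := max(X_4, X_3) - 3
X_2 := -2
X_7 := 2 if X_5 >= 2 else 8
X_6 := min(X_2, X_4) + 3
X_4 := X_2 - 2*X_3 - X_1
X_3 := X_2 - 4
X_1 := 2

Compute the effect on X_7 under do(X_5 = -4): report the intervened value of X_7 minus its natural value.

6

Under do(X_5=-4), the mechanism X_5 := max(X_4, X_3) - 3 is discarded; X_5 is fixed at -4.
X_7 = 2 if X_5 >= 2 else 8  [with X_5=-4]  = 8
Without intervention: X_3 = X_2 - 4  [with X_2=-2]  = -6; X_4 = X_2 - 2*X_3 - X_1  [with X_2=-2, X_3=-6, X_1=2]  = 8; X_5 = max(X_4, X_3) - 3  [with X_4=8, X_3=-6]  = 5; X_7 = 2 if X_5 >= 2 else 8  [with X_5=5]  = 2.
Change = 8 − 2 = 6.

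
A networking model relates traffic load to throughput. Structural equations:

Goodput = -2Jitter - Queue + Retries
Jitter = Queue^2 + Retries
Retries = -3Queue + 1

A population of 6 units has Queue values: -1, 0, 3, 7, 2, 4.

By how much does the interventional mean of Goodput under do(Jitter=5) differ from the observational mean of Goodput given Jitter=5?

do(Jitter=5) breaks Jitter's dependence on Queue. With Jitter=5 fixed, Goodput across the units is -5, -9, -21, -37, -17, -25, mean -19.
E[Goodput|Jitter=5] averages over only the 2 units with Jitter=5 (Queue = -1, 4): Goodput = -5, -25, mean -15.
Difference = -19 − (-15) = -4.

-4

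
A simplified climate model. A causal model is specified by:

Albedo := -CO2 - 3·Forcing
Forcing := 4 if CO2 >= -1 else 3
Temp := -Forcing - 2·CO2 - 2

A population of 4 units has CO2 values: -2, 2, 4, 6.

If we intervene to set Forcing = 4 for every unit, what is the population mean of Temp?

-11

do(Forcing=4) breaks Forcing's dependence on CO2. With Forcing=4 fixed, Temp across the units is -2, -10, -14, -18, mean -11.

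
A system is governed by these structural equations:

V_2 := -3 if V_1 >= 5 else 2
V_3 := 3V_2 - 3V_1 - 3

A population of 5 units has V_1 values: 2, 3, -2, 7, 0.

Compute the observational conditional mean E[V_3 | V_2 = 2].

E[V_3|V_2=2] averages over only the 4 units with V_2=2 (V_1 = 2, 3, -2, 0): V_3 = -3, -6, 9, 3, mean 0.75.

0.75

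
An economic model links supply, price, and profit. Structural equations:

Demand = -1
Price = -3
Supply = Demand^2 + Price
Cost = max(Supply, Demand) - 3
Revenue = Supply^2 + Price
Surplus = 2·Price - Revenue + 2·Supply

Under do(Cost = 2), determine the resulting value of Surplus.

-11

Under do(Cost=2), the mechanism Cost = max(Supply, Demand) - 3 is discarded; Cost is fixed at 2.
Since Surplus is not a descendant of the intervened variable, it is unaffected.
Supply = Demand^2 + Price  [with Demand=-1, Price=-3]  = -2
Revenue = Supply^2 + Price  [with Supply=-2, Price=-3]  = 1
Surplus = 2·Price - Revenue + 2·Supply  [with Price=-3, Revenue=1, Supply=-2]  = -11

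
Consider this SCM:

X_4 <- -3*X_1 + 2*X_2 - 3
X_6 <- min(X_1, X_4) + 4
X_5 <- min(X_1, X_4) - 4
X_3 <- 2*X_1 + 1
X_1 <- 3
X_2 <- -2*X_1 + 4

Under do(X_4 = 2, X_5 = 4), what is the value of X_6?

6

The joint intervention fixes X_4 = 2, X_5 = 4, removing each variable's own equation.
X_6 = min(X_1, X_4) + 4  [with X_1=3, X_4=2]  = 6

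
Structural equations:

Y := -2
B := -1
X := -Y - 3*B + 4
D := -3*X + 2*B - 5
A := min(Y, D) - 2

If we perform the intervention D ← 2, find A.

-4

Intervening sets D = 2 and removes its equation (D := -3*X + 2*B - 5).
A = min(Y, D) - 2  [with Y=-2, D=2]  = -4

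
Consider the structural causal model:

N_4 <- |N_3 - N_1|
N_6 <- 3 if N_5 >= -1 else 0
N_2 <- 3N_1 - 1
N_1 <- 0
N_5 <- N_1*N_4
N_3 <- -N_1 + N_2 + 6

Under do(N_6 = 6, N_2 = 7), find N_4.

13

Under do(N_6 = 6, N_2 = 7), each intervened variable's structural equation is replaced by its fixed value.
N_3 = -N_1 + N_2 + 6  [with N_1=0, N_2=7]  = 13
N_4 = |N_3 - N_1|  [with N_3=13, N_1=0]  = 13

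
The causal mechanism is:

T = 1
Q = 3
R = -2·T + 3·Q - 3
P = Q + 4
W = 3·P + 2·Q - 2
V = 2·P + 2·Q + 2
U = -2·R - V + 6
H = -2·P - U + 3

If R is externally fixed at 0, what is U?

-16

The intervention breaks the incoming arrows to R: R = -2·T + 3·Q - 3 no longer applies, and R = 0.
P = Q + 4  [with Q=3]  = 7
V = 2·P + 2·Q + 2  [with P=7, Q=3]  = 22
U = -2·R - V + 6  [with R=0, V=22]  = -16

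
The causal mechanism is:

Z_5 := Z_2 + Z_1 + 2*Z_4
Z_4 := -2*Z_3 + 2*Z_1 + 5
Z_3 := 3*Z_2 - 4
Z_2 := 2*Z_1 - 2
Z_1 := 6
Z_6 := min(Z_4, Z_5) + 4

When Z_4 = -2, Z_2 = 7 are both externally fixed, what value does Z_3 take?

17

Setting Z_4 = -2, Z_2 = 7 by intervention discards those variables' equations.
Z_3 = 3*Z_2 - 4  [with Z_2=7]  = 17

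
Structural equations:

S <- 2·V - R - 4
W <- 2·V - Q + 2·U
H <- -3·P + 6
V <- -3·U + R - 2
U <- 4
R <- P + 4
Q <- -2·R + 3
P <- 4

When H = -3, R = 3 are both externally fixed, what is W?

-11

The joint intervention fixes H = -3, R = 3, removing each variable's own equation.
V = -3·U + R - 2  [with U=4, R=3]  = -11
Q = -2·R + 3  [with R=3]  = -3
W = 2·V - Q + 2·U  [with V=-11, Q=-3, U=4]  = -11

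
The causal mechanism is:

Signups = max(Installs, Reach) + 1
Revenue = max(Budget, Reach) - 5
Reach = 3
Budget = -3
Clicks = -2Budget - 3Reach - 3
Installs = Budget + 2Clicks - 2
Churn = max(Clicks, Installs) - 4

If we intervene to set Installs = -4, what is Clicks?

Under do(Installs=-4), the mechanism Installs = Budget + 2Clicks - 2 is discarded; Installs is fixed at -4.
Since Clicks is not a descendant of the intervened variable, it is unaffected.
Clicks = -2Budget - 3Reach - 3  [with Budget=-3, Reach=3]  = -6

-6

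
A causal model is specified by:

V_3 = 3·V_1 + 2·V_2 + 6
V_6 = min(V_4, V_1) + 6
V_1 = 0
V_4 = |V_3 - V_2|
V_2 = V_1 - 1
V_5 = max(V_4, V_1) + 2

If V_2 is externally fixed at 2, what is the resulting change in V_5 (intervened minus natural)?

3

do(V_2=2) replaces the equation V_2 = V_1 - 1 with the constant V_2 = 2.
V_3 = 3·V_1 + 2·V_2 + 6  [with V_1=0, V_2=2]  = 10
V_4 = |V_3 - V_2|  [with V_3=10, V_2=2]  = 8
V_5 = max(V_4, V_1) + 2  [with V_4=8, V_1=0]  = 10
Without intervention: V_2 = V_1 - 1  [with V_1=0]  = -1; V_3 = 3·V_1 + 2·V_2 + 6  [with V_1=0, V_2=-1]  = 4; V_4 = |V_3 - V_2|  [with V_3=4, V_2=-1]  = 5; V_5 = max(V_4, V_1) + 2  [with V_4=5, V_1=0]  = 7.
Change = 10 − 7 = 3.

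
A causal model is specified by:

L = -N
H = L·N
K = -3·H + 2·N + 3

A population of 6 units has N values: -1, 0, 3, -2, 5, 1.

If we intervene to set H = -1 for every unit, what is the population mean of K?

8

do(H=-1) breaks H's dependence on N. With H=-1 fixed, K across the units is 4, 6, 12, 2, 16, 8, mean 8.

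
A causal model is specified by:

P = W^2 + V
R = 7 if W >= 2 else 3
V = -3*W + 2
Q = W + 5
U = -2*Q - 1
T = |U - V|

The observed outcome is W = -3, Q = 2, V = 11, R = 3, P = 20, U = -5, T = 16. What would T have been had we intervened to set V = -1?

4

The intervention breaks the incoming arrows to V: V = -3*W + 2 no longer applies, and V = -1.
Q = W + 5  [with W=-3]  = 2
U = -2*Q - 1  [with Q=2]  = -5
T = |U - V|  [with U=-5, V=-1]  = 4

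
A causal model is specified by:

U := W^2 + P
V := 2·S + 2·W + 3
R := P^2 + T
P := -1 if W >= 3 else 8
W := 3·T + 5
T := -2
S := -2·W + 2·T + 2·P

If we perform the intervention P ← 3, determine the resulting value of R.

The intervention breaks the incoming arrows to P: P := -1 if W >= 3 else 8 no longer applies, and P = 3.
R = P^2 + T  [with P=3, T=-2]  = 7

7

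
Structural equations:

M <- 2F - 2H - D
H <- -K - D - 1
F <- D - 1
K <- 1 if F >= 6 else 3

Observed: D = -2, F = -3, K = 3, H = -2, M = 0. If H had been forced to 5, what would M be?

Intervening sets H = 5 and removes its equation (H <- -K - D - 1).
F = D - 1  [with D=-2]  = -3
M = 2F - 2H - D  [with F=-3, H=5, D=-2]  = -14

-14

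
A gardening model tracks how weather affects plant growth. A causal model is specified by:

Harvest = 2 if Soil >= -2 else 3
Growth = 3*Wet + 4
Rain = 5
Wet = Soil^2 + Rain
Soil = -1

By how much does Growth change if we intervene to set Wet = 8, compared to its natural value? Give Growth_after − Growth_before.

The intervention breaks the incoming arrows to Wet: Wet = Soil^2 + Rain no longer applies, and Wet = 8.
Growth = 3*Wet + 4  [with Wet=8]  = 28
Without intervention: Wet = Soil^2 + Rain  [with Soil=-1, Rain=5]  = 6; Growth = 3*Wet + 4  [with Wet=6]  = 22.
Change = 28 − 22 = 6.

6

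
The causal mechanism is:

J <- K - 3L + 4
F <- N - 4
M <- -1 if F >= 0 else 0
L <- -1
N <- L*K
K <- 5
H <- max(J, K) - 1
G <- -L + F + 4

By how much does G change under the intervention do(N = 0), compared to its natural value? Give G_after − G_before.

The intervention breaks the incoming arrows to N: N <- L*K no longer applies, and N = 0.
F = N - 4  [with N=0]  = -4
G = -L + F + 4  [with L=-1, F=-4]  = 1
Without intervention: N = L*K  [with L=-1, K=5]  = -5; F = N - 4  [with N=-5]  = -9; G = -L + F + 4  [with L=-1, F=-9]  = -4.
Change = 1 − (-4) = 5.

5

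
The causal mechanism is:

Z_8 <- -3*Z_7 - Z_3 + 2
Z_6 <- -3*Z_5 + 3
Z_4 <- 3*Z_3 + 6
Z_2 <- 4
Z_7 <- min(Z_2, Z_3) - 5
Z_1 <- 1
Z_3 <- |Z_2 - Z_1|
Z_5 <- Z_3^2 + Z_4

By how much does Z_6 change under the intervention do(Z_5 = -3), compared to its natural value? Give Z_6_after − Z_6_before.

The intervention breaks the incoming arrows to Z_5: Z_5 <- Z_3^2 + Z_4 no longer applies, and Z_5 = -3.
Z_6 = -3*Z_5 + 3  [with Z_5=-3]  = 12
Without intervention: Z_3 = |Z_2 - Z_1|  [with Z_2=4, Z_1=1]  = 3; Z_4 = 3*Z_3 + 6  [with Z_3=3]  = 15; Z_5 = Z_3^2 + Z_4  [with Z_3=3, Z_4=15]  = 24; Z_6 = -3*Z_5 + 3  [with Z_5=24]  = -69.
Change = 12 − (-69) = 81.

81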